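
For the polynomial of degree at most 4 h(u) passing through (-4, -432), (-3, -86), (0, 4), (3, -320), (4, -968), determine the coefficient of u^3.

Build the Lagrange basis polynomials:
L_0(u) = (u + 3)u(u - 3)(u - 4) / [224] = (1/224)u^4 - (1/56)u^3 - (9/224)u^2 + (9/56)u
L_1(u) = (u + 4)u(u - 3)(u - 4) / [-126] = -(1/126)u^4 + (1/42)u^3 + (8/63)u^2 - (8/21)u
L_2(u) = (u + 4)(u + 3)(u - 3)(u - 4) / [144] = (1/144)u^4 - (25/144)u^2 + 1
L_3(u) = (u + 4)(u + 3)u(u - 4) / [-126] = -(1/126)u^4 - (1/42)u^3 + (8/63)u^2 + (8/21)u
L_4(u) = (u + 4)(u + 3)u(u - 3) / [224] = (1/224)u^4 + (1/56)u^3 - (9/224)u^2 - (9/56)u
h(u) = (-432)·L_0 + (-86)·L_1 + 4·L_2 + (-320)·L_3 + (-968)·L_4
Only the coefficient of u^3 is needed; take it from each L_i and combine:
(-432)·(-1/56) + (-86)·(1/42) + 4·(0) + (-320)·(-1/42) + (-968)·(1/56) = -4

-4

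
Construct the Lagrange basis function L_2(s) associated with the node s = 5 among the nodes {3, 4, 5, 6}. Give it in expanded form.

L_2(s) = -(1/2)s^3 + (13/2)s^2 - 27s + 36

L_2(s) = (s - 3)(s - 4)(s - 6) / [(2)·(1)·(-1)]
       = (s^3 - 13s^2 + 54s - 72) / (-2)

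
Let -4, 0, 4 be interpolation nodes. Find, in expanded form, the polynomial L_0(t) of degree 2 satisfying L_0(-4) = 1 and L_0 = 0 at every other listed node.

L_0(t) = t(t - 4) / [(-4)·(-8)]
       = (t^2 - 4t) / (32)

L_0(t) = (1/32)t^2 - (1/8)t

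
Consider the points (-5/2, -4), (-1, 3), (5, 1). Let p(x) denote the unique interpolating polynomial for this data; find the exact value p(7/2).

Using Newton's divided-difference form:
p[-5/2,-1] = (3 - (-4)) / (-1 - (-5/2)) = 14/3
p[-1,5] = (1 - 3) / (5 - (-1)) = -1/3
p[-5/2,-1,5] = (-1/3 - 14/3) / (5 - (-5/2)) = -2/3
p(7/2) = -4 + (14/3)·(6) + (-2/3)·(6)·(9/2) = 6

6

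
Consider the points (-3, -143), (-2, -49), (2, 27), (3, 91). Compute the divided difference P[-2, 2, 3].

9

P[-2,2] = (27 - (-49)) / (2 - (-2)) = 19
P[2,3] = (91 - 27) / (3 - 2) = 64
P[-2,2,3] = (64 - 19) / (3 - (-2)) = 9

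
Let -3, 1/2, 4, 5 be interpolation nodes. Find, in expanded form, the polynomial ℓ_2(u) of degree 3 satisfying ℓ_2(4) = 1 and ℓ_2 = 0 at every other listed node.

ℓ_2(u) = (u + 3)(u - 1/2)(u - 5) / [(7)·(7/2)·(-1)]
       = (u^3 - (5/2)u^2 - 14u + 15/2) / (-49/2)

ℓ_2(u) = -(2/49)u^3 + (5/49)u^2 + (4/7)u - 15/49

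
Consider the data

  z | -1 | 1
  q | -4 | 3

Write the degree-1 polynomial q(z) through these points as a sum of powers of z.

q(z) = (7/2)z - 1/2

Build the Lagrange basis polynomials:
L_0(z) = (z - 1) / [-2] = -(1/2)z + 1/2
L_1(z) = (z + 1) / [2] = (1/2)z + 1/2
q(z) = (-4)·L_0 + 3·L_1
  (-4)·L_0(z) = 2z - 2
  3·L_1(z) = (3/2)z + 3/2
Adding term by term: (7/2)z - 1/2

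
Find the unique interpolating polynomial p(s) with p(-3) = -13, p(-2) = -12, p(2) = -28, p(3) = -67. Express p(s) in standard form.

p(s) = -s^3 - 4s^2 - 4

Newton's divided differences:
p[-3,-2] = (-12 - (-13)) / (-2 - (-3)) = 1
p[-2,2] = (-28 - (-12)) / (2 - (-2)) = -4
p[2,3] = (-67 - (-28)) / (3 - 2) = -39
p[-3,-2,2] = (-4 - 1) / (2 - (-3)) = -1
p[-2,2,3] = (-39 - (-4)) / (3 - (-2)) = -7
p[-3,-2,2,3] = (-7 - (-1)) / (3 - (-3)) = -1
p(s) = -13 + 1·(s + 3) + (-1)·(s + 3)(s + 2) + (-1)·(s + 3)(s + 2)(s - 2)
Expanding: p(s) = -s^3 - 4s^2 - 4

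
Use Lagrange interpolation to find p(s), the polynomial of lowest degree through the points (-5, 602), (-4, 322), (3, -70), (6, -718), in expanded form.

Build the Lagrange basis polynomials:
L_0(s) = (s + 4)(s - 3)(s - 6) / [-88] = -(1/88)s^3 + (5/88)s^2 + (9/44)s - 9/11
L_1(s) = (s + 5)(s - 3)(s - 6) / [70] = (1/70)s^3 - (2/35)s^2 - (27/70)s + 9/7
L_2(s) = (s + 5)(s + 4)(s - 6) / [-168] = -(1/168)s^3 - (1/56)s^2 + (17/84)s + 5/7
L_3(s) = (s + 5)(s + 4)(s - 3) / [330] = (1/330)s^3 + (1/55)s^2 - (7/330)s - 2/11
p(s) = 602·L_0 + 322·L_1 + (-70)·L_2 + (-718)·L_3
  602·L_0(s) = -(301/44)s^3 + (1505/44)s^2 + (2709/22)s - 5418/11
  322·L_1(s) = (23/5)s^3 - (92/5)s^2 - (621/5)s + 414
  (-70)·L_2(s) = (5/12)s^3 + (5/4)s^2 - (85/6)s - 50
  (-718)·L_3(s) = -(359/165)s^3 - (718/55)s^2 + (2513/165)s + 1436/11
Adding term by term: -4s^3 + 4s^2 + 2

p(s) = -4s^3 + 4s^2 + 2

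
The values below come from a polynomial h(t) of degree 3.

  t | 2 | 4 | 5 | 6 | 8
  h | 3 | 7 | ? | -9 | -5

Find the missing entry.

-1

The 4 known values determine h uniquely (degree ≤ 3).
Evaluate each Lagrange basis at t = 5:
L_0(5) = (1)·(-1)·(-3)/[(-2)·(-4)·(-6)] = -1/16
L_1(5) = (3)·(-1)·(-3)/[(2)·(-2)·(-4)] = 9/16
L_2(5) = (3)·(1)·(-3)/[(4)·(2)·(-2)] = 9/16
L_3(5) = (3)·(1)·(-1)/[(6)·(4)·(2)] = -1/16
Sum: 3·(-1/16) + 7·(9/16) + (-9)·(9/16) + (-5)·(-1/16) = -1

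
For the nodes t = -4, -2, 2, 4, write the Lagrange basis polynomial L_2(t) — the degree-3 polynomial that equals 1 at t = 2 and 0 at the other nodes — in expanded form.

L_2(t) = (t + 4)(t + 2)(t - 4) / [(6)·(4)·(-2)]
       = (t^3 + 2t^2 - 16t - 32) / (-48)

L_2(t) = -(1/48)t^3 - (1/24)t^2 + (1/3)t + 2/3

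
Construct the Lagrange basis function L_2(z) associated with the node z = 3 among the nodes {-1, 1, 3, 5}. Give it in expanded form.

L_2(z) = -(1/16)z^3 + (5/16)z^2 + (1/16)z - 5/16

L_2(z) = (z + 1)(z - 1)(z - 5) / [(4)·(2)·(-2)]
       = (z^3 - 5z^2 - z + 5) / (-16)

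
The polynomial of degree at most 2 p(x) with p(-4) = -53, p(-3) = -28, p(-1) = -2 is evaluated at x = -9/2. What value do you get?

-137/2

L_0(-9/2) = (-3/2)·(-7/2)/[(-1)·(-3)] = 7/4
L_1(-9/2) = (-1/2)·(-7/2)/[(1)·(-2)] = -7/8
L_2(-9/2) = (-1/2)·(-3/2)/[(3)·(2)] = 1/8
Sum: (-53)·(7/4) + (-28)·(-7/8) + (-2)·(1/8) = -137/2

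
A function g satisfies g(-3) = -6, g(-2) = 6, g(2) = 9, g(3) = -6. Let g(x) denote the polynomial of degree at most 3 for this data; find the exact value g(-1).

72/5

Evaluate each Lagrange basis at x = -1:
L_0(-1) = (1)·(-3)·(-4)/[(-1)·(-5)·(-6)] = -2/5
L_1(-1) = (2)·(-3)·(-4)/[(1)·(-4)·(-5)] = 6/5
L_2(-1) = (2)·(1)·(-4)/[(5)·(4)·(-1)] = 2/5
L_3(-1) = (2)·(1)·(-3)/[(6)·(5)·(1)] = -1/5
Sum: (-6)·(-2/5) + 6·(6/5) + 9·(2/5) + (-6)·(-1/5) = 72/5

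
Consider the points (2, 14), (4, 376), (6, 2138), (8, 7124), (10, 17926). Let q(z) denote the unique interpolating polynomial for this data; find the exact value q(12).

Using Newton's divided-difference form:
q[2,4] = (376 - 14) / (4 - 2) = 181
q[4,6] = (2138 - 376) / (6 - 4) = 881
q[6,8] = (7124 - 2138) / (8 - 6) = 2493
q[8,10] = (17926 - 7124) / (10 - 8) = 5401
q[2,4,6] = (881 - 181) / (6 - 2) = 175
q[4,6,8] = (2493 - 881) / (8 - 4) = 403
q[6,8,10] = (5401 - 2493) / (10 - 6) = 727
q[2,4,6,8] = (403 - 175) / (8 - 2) = 38
q[4,6,8,10] = (727 - 403) / (10 - 4) = 54
q[2,4,6,8,10] = (54 - 38) / (10 - 2) = 2
q(12) = 14 + 181·(10) + 175·(10)·(8) + 38·(10)·(8)·(6) + 2·(10)·(8)·(6)·(4) = 37904

37904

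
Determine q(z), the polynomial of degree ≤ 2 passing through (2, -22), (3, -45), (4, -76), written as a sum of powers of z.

q(z) = -4z^2 - 3z

L_0(z) = (z - 3)(z - 4) / [2] = (1/2)z^2 - (7/2)z + 6
L_1(z) = (z - 2)(z - 4) / [-1] = -z^2 + 6z - 8
L_2(z) = (z - 2)(z - 3) / [2] = (1/2)z^2 - (5/2)z + 3
q(z) = (-22)·L_0 + (-45)·L_1 + (-76)·L_2
  (-22)·L_0(z) = -11z^2 + 77z - 132
  (-45)·L_1(z) = 45z^2 - 270z + 360
  (-76)·L_2(z) = -38z^2 + 190z - 228
Adding term by term: -4z^2 - 3z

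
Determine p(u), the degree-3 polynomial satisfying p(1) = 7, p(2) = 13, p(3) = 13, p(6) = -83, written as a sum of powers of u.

p(u) = -u^3 + 3u^2 + 4u + 1

Newton's divided differences:
p[1,2] = (13 - 7) / (2 - 1) = 6
p[2,3] = (13 - 13) / (3 - 2) = 0
p[3,6] = (-83 - 13) / (6 - 3) = -32
p[1,2,3] = (0 - 6) / (3 - 1) = -3
p[2,3,6] = (-32 - 0) / (6 - 2) = -8
p[1,2,3,6] = (-8 - (-3)) / (6 - 1) = -1
p(u) = 7 + 6·(u - 1) + (-3)·(u - 1)(u - 2) + (-1)·(u - 1)(u - 2)(u - 3)
Expanding: p(u) = -u^3 + 3u^2 + 4u + 1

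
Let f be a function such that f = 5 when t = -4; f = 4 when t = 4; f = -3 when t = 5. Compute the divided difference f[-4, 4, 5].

f[-4,4] = (4 - 5) / (4 - (-4)) = -1/8
f[4,5] = (-3 - 4) / (5 - 4) = -7
f[-4,4,5] = (-7 - (-1/8)) / (5 - (-4)) = -55/72

-55/72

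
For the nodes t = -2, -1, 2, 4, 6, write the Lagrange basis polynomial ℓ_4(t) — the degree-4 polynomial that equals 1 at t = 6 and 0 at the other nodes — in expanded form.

ℓ_4(t) = (1/448)t^4 - (3/448)t^3 - (1/56)t^2 + (3/112)t + 1/28

ℓ_4(t) = (t + 2)(t + 1)(t - 2)(t - 4) / [(8)·(7)·(4)·(2)]
       = (t^4 - 3t^3 - 8t^2 + 12t + 16) / (448)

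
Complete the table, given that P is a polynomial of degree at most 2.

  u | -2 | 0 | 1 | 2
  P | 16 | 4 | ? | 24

The 3 known values determine P uniquely (degree ≤ 2).
Evaluate each Lagrange basis at u = 1:
L_0(1) = (1)·(-1)/[(-2)·(-4)] = -1/8
L_1(1) = (3)·(-1)/[(2)·(-2)] = 3/4
L_2(1) = (3)·(1)/[(4)·(2)] = 3/8
Sum: 16·(-1/8) + 4·(3/4) + 24·(3/8) = 10

10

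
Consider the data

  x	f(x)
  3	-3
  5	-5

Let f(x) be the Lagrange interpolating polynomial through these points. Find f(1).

L_0(1) = (-4)/[(-2)] = 2
L_1(1) = (-2)/[(2)] = -1
Sum: (-3)·(2) + (-5)·(-1) = -1

-1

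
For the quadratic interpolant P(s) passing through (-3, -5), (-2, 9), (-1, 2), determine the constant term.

-26

Build the Lagrange basis polynomials:
L_0(s) = (s + 2)(s + 1) / [2] = (1/2)s^2 + (3/2)s + 1
L_1(s) = (s + 3)(s + 1) / [-1] = -s^2 - 4s - 3
L_2(s) = (s + 3)(s + 2) / [2] = (1/2)s^2 + (5/2)s + 3
P(s) = (-5)·L_0 + 9·L_1 + 2·L_2
Only the constant term is needed; take it from each L_i and combine:
(-5)·(1) + 9·(-3) + 2·(3) = -26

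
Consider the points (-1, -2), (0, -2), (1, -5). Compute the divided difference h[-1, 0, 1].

h[-1,0] = (-2 - (-2)) / (0 - (-1)) = 0
h[0,1] = (-5 - (-2)) / (1 - 0) = -3
h[-1,0,1] = (-3 - 0) / (1 - (-1)) = -3/2

-3/2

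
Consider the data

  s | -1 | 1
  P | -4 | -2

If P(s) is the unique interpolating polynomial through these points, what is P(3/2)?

-3/2

L_0(3/2) = (1/2)/[(-2)] = -1/4
L_1(3/2) = (5/2)/[(2)] = 5/4
Sum: (-4)·(-1/4) + (-2)·(5/4) = -3/2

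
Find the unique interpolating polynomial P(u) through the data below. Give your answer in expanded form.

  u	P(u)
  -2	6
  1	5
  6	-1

Newton's divided differences:
P[-2,1] = (5 - 6) / (1 - (-2)) = -1/3
P[1,6] = (-1 - 5) / (6 - 1) = -6/5
P[-2,1,6] = (-6/5 - (-1/3)) / (6 - (-2)) = -13/120
P(u) = 6 + (-1/3)·(u + 2) + (-13/120)·(u + 2)(u - 1)
Expanding: P(u) = -(13/120)u^2 - (53/120)u + 111/20

P(u) = -(13/120)u^2 - (53/120)u + 111/20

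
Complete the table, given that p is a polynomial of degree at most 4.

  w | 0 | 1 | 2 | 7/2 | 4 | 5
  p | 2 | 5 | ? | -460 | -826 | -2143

The 5 known values determine p uniquely (degree ≤ 4).
Evaluate each Lagrange basis at w = 2:
L_0(2) = (1)·(-3/2)·(-2)·(-3)/[(-1)·(-7/2)·(-4)·(-5)] = -9/70
L_1(2) = (2)·(-3/2)·(-2)·(-3)/[(1)·(-5/2)·(-3)·(-4)] = 3/5
L_2(2) = (2)·(1)·(-2)·(-3)/[(7/2)·(5/2)·(-1/2)·(-3/2)] = 64/35
L_3(2) = (2)·(1)·(-3/2)·(-3)/[(4)·(3)·(1/2)·(-1)] = -3/2
L_4(2) = (2)·(1)·(-3/2)·(-2)/[(5)·(4)·(3/2)·(1)] = 1/5
Sum: 2·(-9/70) + 5·(3/5) + (-460)·(64/35) + (-826)·(-3/2) + (-2143)·(1/5) = -28

-28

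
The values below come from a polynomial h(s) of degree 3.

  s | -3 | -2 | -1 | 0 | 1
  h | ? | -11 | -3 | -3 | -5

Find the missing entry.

The 4 known values determine h uniquely (degree ≤ 3).
Evaluate each Lagrange basis at s = -3:
L_0(-3) = (-2)·(-3)·(-4)/[(-1)·(-2)·(-3)] = 4
L_1(-3) = (-1)·(-3)·(-4)/[(1)·(-1)·(-2)] = -6
L_2(-3) = (-1)·(-2)·(-4)/[(2)·(1)·(-1)] = 4
L_3(-3) = (-1)·(-2)·(-3)/[(3)·(2)·(1)] = -1
Sum: (-11)·(4) + (-3)·(-6) + (-3)·(4) + (-5)·(-1) = -33

-33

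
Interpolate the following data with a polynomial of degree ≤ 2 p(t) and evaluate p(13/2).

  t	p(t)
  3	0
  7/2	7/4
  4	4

Using Newton's divided-difference form:
p[3,7/2] = (7/4 - 0) / (7/2 - 3) = 7/2
p[7/2,4] = (4 - 7/4) / (4 - 7/2) = 9/2
p[3,7/2,4] = (9/2 - 7/2) / (4 - 3) = 1
p(13/2) = 0 + (7/2)·(7/2) + 1·(7/2)·(3) = 91/4

91/4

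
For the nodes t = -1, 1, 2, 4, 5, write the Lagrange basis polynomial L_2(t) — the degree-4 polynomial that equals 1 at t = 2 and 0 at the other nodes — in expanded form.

L_2(t) = (t + 1)(t - 1)(t - 4)(t - 5) / [(3)·(1)·(-2)·(-3)]
       = (t^4 - 9t^3 + 19t^2 + 9t - 20) / (18)

L_2(t) = (1/18)t^4 - (1/2)t^3 + (19/18)t^2 + (1/2)t - 10/9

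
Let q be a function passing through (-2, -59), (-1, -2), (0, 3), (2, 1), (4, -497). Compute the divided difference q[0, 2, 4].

q[0,2] = (1 - 3) / (2 - 0) = -1
q[2,4] = (-497 - 1) / (4 - 2) = -249
q[0,2,4] = (-249 - (-1)) / (4 - 0) = -62

-62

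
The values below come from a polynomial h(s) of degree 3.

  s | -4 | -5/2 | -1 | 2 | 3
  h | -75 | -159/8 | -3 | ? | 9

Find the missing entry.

The 4 known values determine h uniquely (degree ≤ 3).
Evaluate each Lagrange basis at s = 2:
L_0(2) = (9/2)·(3)·(-1)/[(-3/2)·(-3)·(-7)] = 3/7
L_1(2) = (6)·(3)·(-1)/[(3/2)·(-3/2)·(-11/2)] = -16/11
L_2(2) = (6)·(9/2)·(-1)/[(3)·(3/2)·(-4)] = 3/2
L_3(2) = (6)·(9/2)·(3)/[(7)·(11/2)·(4)] = 81/154
Sum: (-75)·(3/7) + (-159/8)·(-16/11) + (-3)·(3/2) + 9·(81/154) = -3

-3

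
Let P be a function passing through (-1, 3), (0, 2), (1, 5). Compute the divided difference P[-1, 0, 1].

P[-1,0] = (2 - 3) / (0 - (-1)) = -1
P[0,1] = (5 - 2) / (1 - 0) = 3
P[-1,0,1] = (3 - (-1)) / (1 - (-1)) = 2

2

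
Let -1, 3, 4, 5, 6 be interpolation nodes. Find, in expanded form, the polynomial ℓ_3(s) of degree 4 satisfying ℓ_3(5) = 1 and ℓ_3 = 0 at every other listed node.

ℓ_3(s) = (s + 1)(s - 3)(s - 4)(s - 6) / [(6)·(2)·(1)·(-1)]
       = (s^4 - 12s^3 + 41s^2 - 18s - 72) / (-12)

ℓ_3(s) = -(1/12)s^4 + s^3 - (41/12)s^2 + (3/2)s + 6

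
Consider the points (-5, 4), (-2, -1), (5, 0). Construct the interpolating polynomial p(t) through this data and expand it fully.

p(t) = (19/105)t^2 - (2/5)t - 53/21

L_0(t) = (t + 2)(t - 5) / [30] = (1/30)t^2 - (1/10)t - 1/3
L_1(t) = (t + 5)(t - 5) / [-21] = -(1/21)t^2 + 25/21
L_2(t) = (t + 5)(t + 2) / [70] = (1/70)t^2 + (1/10)t + 1/7
p(t) = 4·L_0 + (-1)·L_1 + 0·L_2
  4·L_0(t) = (2/15)t^2 - (2/5)t - 4/3
  (-1)·L_1(t) = (1/21)t^2 - 25/21
  0·L_2(t) = 0
Adding term by term: (19/105)t^2 - (2/5)t - 53/21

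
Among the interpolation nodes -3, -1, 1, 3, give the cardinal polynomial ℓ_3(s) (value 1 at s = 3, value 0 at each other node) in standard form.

ℓ_3(s) = (s + 3)(s + 1)(s - 1) / [(6)·(4)·(2)]
       = (s^3 + 3s^2 - s - 3) / (48)

ℓ_3(s) = (1/48)s^3 + (1/16)s^2 - (1/48)s - 1/16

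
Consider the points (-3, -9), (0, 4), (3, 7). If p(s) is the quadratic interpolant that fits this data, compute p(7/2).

Evaluate each Lagrange basis at s = 7/2:
L_0(7/2) = (7/2)·(1/2)/[(-3)·(-6)] = 7/72
L_1(7/2) = (13/2)·(1/2)/[(3)·(-3)] = -13/36
L_2(7/2) = (13/2)·(7/2)/[(6)·(3)] = 91/72
Sum: (-9)·(7/72) + 4·(-13/36) + 7·(91/72) = 235/36

235/36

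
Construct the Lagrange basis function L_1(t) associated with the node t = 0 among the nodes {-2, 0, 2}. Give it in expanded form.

L_1(t) = -(1/4)t^2 + 1

L_1(t) = (t + 2)(t - 2) / [(2)·(-2)]
       = (t^2 - 4) / (-4)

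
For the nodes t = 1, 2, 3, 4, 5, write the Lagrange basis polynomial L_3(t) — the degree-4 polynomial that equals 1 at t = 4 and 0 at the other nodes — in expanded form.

L_3(t) = -(1/6)t^4 + (11/6)t^3 - (41/6)t^2 + (61/6)t - 5

L_3(t) = (t - 1)(t - 2)(t - 3)(t - 5) / [(3)·(2)·(1)·(-1)]
       = (t^4 - 11t^3 + 41t^2 - 61t + 30) / (-6)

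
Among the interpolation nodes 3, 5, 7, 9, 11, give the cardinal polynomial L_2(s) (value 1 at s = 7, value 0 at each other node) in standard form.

L_2(s) = (s - 3)(s - 5)(s - 9)(s - 11) / [(4)·(2)·(-2)·(-4)]
       = (s^4 - 28s^3 + 274s^2 - 1092s + 1485) / (64)

L_2(s) = (1/64)s^4 - (7/16)s^3 + (137/32)s^2 - (273/16)s + 1485/64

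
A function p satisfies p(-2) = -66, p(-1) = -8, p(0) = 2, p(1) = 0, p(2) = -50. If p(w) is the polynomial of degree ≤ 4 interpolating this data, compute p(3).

-256

Evaluate each Lagrange basis at w = 3:
L_0(3) = (4)·(3)·(2)·(1)/[(-1)·(-2)·(-3)·(-4)] = 1
L_1(3) = (5)·(3)·(2)·(1)/[(1)·(-1)·(-2)·(-3)] = -5
L_2(3) = (5)·(4)·(2)·(1)/[(2)·(1)·(-1)·(-2)] = 10
L_3(3) = (5)·(4)·(3)·(1)/[(3)·(2)·(1)·(-1)] = -10
L_4(3) = (5)·(4)·(3)·(2)/[(4)·(3)·(2)·(1)] = 5
Sum: (-66)·(1) + (-8)·(-5) + 2·(10) + 0 + (-50)·(5) = -256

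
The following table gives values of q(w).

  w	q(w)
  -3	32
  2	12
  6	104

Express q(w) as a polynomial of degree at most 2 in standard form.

q(w) = 3w^2 - w + 2

Newton's divided differences:
q[-3,2] = (12 - 32) / (2 - (-3)) = -4
q[2,6] = (104 - 12) / (6 - 2) = 23
q[-3,2,6] = (23 - (-4)) / (6 - (-3)) = 3
q(w) = 32 + (-4)·(w + 3) + 3·(w + 3)(w - 2)
Expanding: q(w) = 3w^2 - w + 2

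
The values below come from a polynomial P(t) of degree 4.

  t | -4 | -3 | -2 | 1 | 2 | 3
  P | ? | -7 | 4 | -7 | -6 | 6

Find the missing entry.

-36

The 5 known values determine P uniquely (degree ≤ 4).
L_0(-4) = (-2)·(-5)·(-6)·(-7)/[(-1)·(-4)·(-5)·(-6)] = 7/2
L_1(-4) = (-1)·(-5)·(-6)·(-7)/[(1)·(-3)·(-4)·(-5)] = -7/2
L_2(-4) = (-1)·(-2)·(-6)·(-7)/[(4)·(3)·(-1)·(-2)] = 7/2
L_3(-4) = (-1)·(-2)·(-5)·(-7)/[(5)·(4)·(1)·(-1)] = -7/2
L_4(-4) = (-1)·(-2)·(-5)·(-6)/[(6)·(5)·(2)·(1)] = 1
Sum: (-7)·(7/2) + 4·(-7/2) + (-7)·(7/2) + (-6)·(-7/2) + 6·(1) = -36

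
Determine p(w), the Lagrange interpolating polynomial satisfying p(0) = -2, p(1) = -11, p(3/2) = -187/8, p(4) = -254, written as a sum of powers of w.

L_0(w) = (w - 1)(w - 3/2)(w - 4) / [-6] = -(1/6)w^3 + (13/12)w^2 - (23/12)w + 1
L_1(w) = w(w - 3/2)(w - 4) / [3/2] = (2/3)w^3 - (11/3)w^2 + 4w
L_2(w) = w(w - 1)(w - 4) / [-15/8] = -(8/15)w^3 + (8/3)w^2 - (32/15)w
L_3(w) = w(w - 1)(w - 3/2) / [30] = (1/30)w^3 - (1/12)w^2 + (1/20)w
p(w) = (-2)·L_0 + (-11)·L_1 + (-187/8)·L_2 + (-254)·L_3
  (-2)·L_0(w) = (1/3)w^3 - (13/6)w^2 + (23/6)w - 2
  (-11)·L_1(w) = -(22/3)w^3 + (121/3)w^2 - 44w
  (-187/8)·L_2(w) = (187/15)w^3 - (187/3)w^2 + (748/15)w
  (-254)·L_3(w) = -(127/15)w^3 + (127/6)w^2 - (127/10)w
Adding term by term: -3w^3 - 3w^2 - 3w - 2

p(w) = -3w^3 - 3w^2 - 3w - 2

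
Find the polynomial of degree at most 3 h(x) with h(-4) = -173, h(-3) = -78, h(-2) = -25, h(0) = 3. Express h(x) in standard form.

Build the Lagrange basis polynomials:
L_0(x) = (x + 3)(x + 2)x / [-8] = -(1/8)x^3 - (5/8)x^2 - (3/4)x
L_1(x) = (x + 4)(x + 2)x / [3] = (1/3)x^3 + 2x^2 + (8/3)x
L_2(x) = (x + 4)(x + 3)x / [-4] = -(1/4)x^3 - (7/4)x^2 - 3x
L_3(x) = (x + 4)(x + 3)(x + 2) / [24] = (1/24)x^3 + (3/8)x^2 + (13/12)x + 1
h(x) = (-173)·L_0 + (-78)·L_1 + (-25)·L_2 + 3·L_3
  (-173)·L_0(x) = (173/8)x^3 + (865/8)x^2 + (519/4)x
  (-78)·L_1(x) = -26x^3 - 156x^2 - 208x
  (-25)·L_2(x) = (25/4)x^3 + (175/4)x^2 + 75x
  3·L_3(x) = (1/8)x^3 + (9/8)x^2 + (13/4)x + 3
Adding term by term: 2x^3 - 3x^2 + 3

h(x) = 2x^3 - 3x^2 + 3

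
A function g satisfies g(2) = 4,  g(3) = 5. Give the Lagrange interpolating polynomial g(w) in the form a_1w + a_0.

g(w) = w + 2

Build the Lagrange basis polynomials:
L_0(w) = (w - 3) / [-1] = -w + 3
L_1(w) = (w - 2) / [1] = w - 2
g(w) = 4·L_0 + 5·L_1
  4·L_0(w) = -4w + 12
  5·L_1(w) = 5w - 10
Adding term by term: w + 2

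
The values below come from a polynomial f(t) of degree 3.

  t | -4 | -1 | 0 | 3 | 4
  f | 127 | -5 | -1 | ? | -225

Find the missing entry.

The 4 known values determine f uniquely (degree ≤ 3).
Evaluate each Lagrange basis at t = 3:
L_0(3) = (4)·(3)·(-1)/[(-3)·(-4)·(-8)] = 1/8
L_1(3) = (7)·(3)·(-1)/[(3)·(-1)·(-5)] = -7/5
L_2(3) = (7)·(4)·(-1)/[(4)·(1)·(-4)] = 7/4
L_3(3) = (7)·(4)·(3)/[(8)·(5)·(4)] = 21/40
Sum: 127·(1/8) + (-5)·(-7/5) + (-1)·(7/4) + (-225)·(21/40) = -97

-97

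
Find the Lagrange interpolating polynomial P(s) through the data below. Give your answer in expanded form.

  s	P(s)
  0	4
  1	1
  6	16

Build the Lagrange basis polynomials:
L_0(s) = (s - 1)(s - 6) / [6] = (1/6)s^2 - (7/6)s + 1
L_1(s) = s(s - 6) / [-5] = -(1/5)s^2 + (6/5)s
L_2(s) = s(s - 1) / [30] = (1/30)s^2 - (1/30)s
P(s) = 4·L_0 + 1·L_1 + 16·L_2
  4·L_0(s) = (2/3)s^2 - (14/3)s + 4
  1·L_1(s) = -(1/5)s^2 + (6/5)s
  16·L_2(s) = (8/15)s^2 - (8/15)s
Adding term by term: s^2 - 4s + 4

P(s) = s^2 - 4s + 4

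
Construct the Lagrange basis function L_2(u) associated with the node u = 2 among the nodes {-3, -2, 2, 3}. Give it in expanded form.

L_2(u) = -(1/20)u^3 - (1/10)u^2 + (9/20)u + 9/10

L_2(u) = (u + 3)(u + 2)(u - 3) / [(5)·(4)·(-1)]
       = (u^3 + 2u^2 - 9u - 18) / (-20)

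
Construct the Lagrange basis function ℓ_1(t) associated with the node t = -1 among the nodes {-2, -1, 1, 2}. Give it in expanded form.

ℓ_1(t) = (t + 2)(t - 1)(t - 2) / [(1)·(-2)·(-3)]
       = (t^3 - t^2 - 4t + 4) / (6)

ℓ_1(t) = (1/6)t^3 - (1/6)t^2 - (2/3)t + 2/3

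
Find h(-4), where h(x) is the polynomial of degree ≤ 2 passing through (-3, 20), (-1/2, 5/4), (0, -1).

31

L_0(-4) = (-7/2)·(-4)/[(-5/2)·(-3)] = 28/15
L_1(-4) = (-1)·(-4)/[(5/2)·(-1/2)] = -16/5
L_2(-4) = (-1)·(-7/2)/[(3)·(1/2)] = 7/3
Sum: 20·(28/15) + 5/4·(-16/5) + (-1)·(7/3) = 31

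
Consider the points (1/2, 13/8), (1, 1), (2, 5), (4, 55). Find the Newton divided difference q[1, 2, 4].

q[1,2] = (5 - 1) / (2 - 1) = 4
q[2,4] = (55 - 5) / (4 - 2) = 25
q[1,2,4] = (25 - 4) / (4 - 1) = 7

7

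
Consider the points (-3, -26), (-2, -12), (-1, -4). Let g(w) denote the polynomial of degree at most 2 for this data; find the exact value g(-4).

Using Newton's divided-difference form:
g[-3,-2] = (-12 - (-26)) / (-2 - (-3)) = 14
g[-2,-1] = (-4 - (-12)) / (-1 - (-2)) = 8
g[-3,-2,-1] = (8 - 14) / (-1 - (-3)) = -3
g(-4) = -26 + 14·(-1) + (-3)·(-1)·(-2) = -46

-46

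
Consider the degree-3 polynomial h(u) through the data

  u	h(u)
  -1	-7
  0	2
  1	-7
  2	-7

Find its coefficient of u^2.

-9

L_0(u) = u(u - 1)(u - 2) / [-6] = -(1/6)u^3 + (1/2)u^2 - (1/3)u
L_1(u) = (u + 1)(u - 1)(u - 2) / [2] = (1/2)u^3 - u^2 - (1/2)u + 1
L_2(u) = (u + 1)u(u - 2) / [-2] = -(1/2)u^3 + (1/2)u^2 + u
L_3(u) = (u + 1)u(u - 1) / [6] = (1/6)u^3 - (1/6)u
h(u) = (-7)·L_0 + 2·L_1 + (-7)·L_2 + (-7)·L_3
Only the coefficient of u^2 is needed; take it from each L_i and combine:
(-7)·(1/2) + 2·(-1) + (-7)·(1/2) + (-7)·(0) = -9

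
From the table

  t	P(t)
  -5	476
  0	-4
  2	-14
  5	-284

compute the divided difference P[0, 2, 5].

P[0,2] = (-14 - (-4)) / (2 - 0) = -5
P[2,5] = (-284 - (-14)) / (5 - 2) = -90
P[0,2,5] = (-90 - (-5)) / (5 - 0) = -17

-17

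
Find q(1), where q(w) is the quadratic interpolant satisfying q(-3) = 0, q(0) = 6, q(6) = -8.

164/27

Evaluate each Lagrange basis at w = 1:
L_0(1) = (1)·(-5)/[(-3)·(-9)] = -5/27
L_1(1) = (4)·(-5)/[(3)·(-6)] = 10/9
L_2(1) = (4)·(1)/[(9)·(6)] = 2/27
Sum: 0 + 6·(10/9) + (-8)·(2/27) = 164/27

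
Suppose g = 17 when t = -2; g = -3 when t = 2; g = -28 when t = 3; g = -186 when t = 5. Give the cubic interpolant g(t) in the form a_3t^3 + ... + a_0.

L_0(t) = (t - 2)(t - 3)(t - 5) / [-140] = -(1/140)t^3 + (1/14)t^2 - (31/140)t + 3/14
L_1(t) = (t + 2)(t - 3)(t - 5) / [12] = (1/12)t^3 - (1/2)t^2 - (1/12)t + 5/2
L_2(t) = (t + 2)(t - 2)(t - 5) / [-10] = -(1/10)t^3 + (1/2)t^2 + (2/5)t - 2
L_3(t) = (t + 2)(t - 2)(t - 3) / [42] = (1/42)t^3 - (1/14)t^2 - (2/21)t + 2/7
g(t) = 17·L_0 + (-3)·L_1 + (-28)·L_2 + (-186)·L_3
  17·L_0(t) = -(17/140)t^3 + (17/14)t^2 - (527/140)t + 51/14
  (-3)·L_1(t) = -(1/4)t^3 + (3/2)t^2 + (1/4)t - 15/2
  (-28)·L_2(t) = (14/5)t^3 - 14t^2 - (56/5)t + 56
  (-186)·L_3(t) = -(31/7)t^3 + (93/7)t^2 + (124/7)t - 372/7
Adding term by term: -2t^3 + 2t^2 + 3t - 1

g(t) = -2t^3 + 2t^2 + 3t - 1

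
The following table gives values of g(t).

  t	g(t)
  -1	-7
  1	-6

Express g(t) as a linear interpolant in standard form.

L_0(t) = (t - 1) / [-2] = -(1/2)t + 1/2
L_1(t) = (t + 1) / [2] = (1/2)t + 1/2
g(t) = (-7)·L_0 + (-6)·L_1
  (-7)·L_0(t) = (7/2)t - 7/2
  (-6)·L_1(t) = -3t - 3
Adding term by term: (1/2)t - 13/2

g(t) = (1/2)t - 13/2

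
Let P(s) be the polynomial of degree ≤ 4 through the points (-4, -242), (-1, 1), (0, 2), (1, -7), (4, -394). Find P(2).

-44

L_0(2) = (3)·(2)·(1)·(-2)/[(-3)·(-4)·(-5)·(-8)] = -1/40
L_1(2) = (6)·(2)·(1)·(-2)/[(3)·(-1)·(-2)·(-5)] = 4/5
L_2(2) = (6)·(3)·(1)·(-2)/[(4)·(1)·(-1)·(-4)] = -9/4
L_3(2) = (6)·(3)·(2)·(-2)/[(5)·(2)·(1)·(-3)] = 12/5
L_4(2) = (6)·(3)·(2)·(1)/[(8)·(5)·(4)·(3)] = 3/40
Sum: (-242)·(-1/40) + 1·(4/5) + 2·(-9/4) + (-7)·(12/5) + (-394)·(3/40) = -44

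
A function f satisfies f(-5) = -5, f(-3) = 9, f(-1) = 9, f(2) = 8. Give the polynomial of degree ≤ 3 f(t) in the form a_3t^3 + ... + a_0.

Newton's divided differences:
f[-5,-3] = (9 - (-5)) / (-3 - (-5)) = 7
f[-3,-1] = (9 - 9) / (-1 - (-3)) = 0
f[-1,2] = (8 - 9) / (2 - (-1)) = -1/3
f[-5,-3,-1] = (0 - 7) / (-1 - (-5)) = -7/4
f[-3,-1,2] = (-1/3 - 0) / (2 - (-3)) = -1/15
f[-5,-3,-1,2] = (-1/15 - (-7/4)) / (2 - (-5)) = 101/420
f(t) = -5 + 7·(t + 5) + (-7/4)·(t + 5)(t + 3) + (101/420)·(t + 5)(t + 3)(t + 1)
Expanding: f(t) = (101/420)t^3 + (29/70)t^2 - (617/420)t + 103/14

f(t) = (101/420)t^3 + (29/70)t^2 - (617/420)t + 103/14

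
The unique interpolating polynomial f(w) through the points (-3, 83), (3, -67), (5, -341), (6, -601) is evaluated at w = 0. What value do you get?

Evaluate each Lagrange basis at w = 0:
L_0(0) = (-3)·(-5)·(-6)/[(-6)·(-8)·(-9)] = 5/24
L_1(0) = (3)·(-5)·(-6)/[(6)·(-2)·(-3)] = 5/2
L_2(0) = (3)·(-3)·(-6)/[(8)·(2)·(-1)] = -27/8
L_3(0) = (3)·(-3)·(-5)/[(9)·(3)·(1)] = 5/3
Sum: 83·(5/24) + (-67)·(5/2) + (-341)·(-27/8) + (-601)·(5/3) = -1

-1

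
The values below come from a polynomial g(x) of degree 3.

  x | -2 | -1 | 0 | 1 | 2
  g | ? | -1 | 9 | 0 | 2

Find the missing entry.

-60

The 4 known values determine g uniquely (degree ≤ 3).
L_0(-2) = (-2)·(-3)·(-4)/[(-1)·(-2)·(-3)] = 4
L_1(-2) = (-1)·(-3)·(-4)/[(1)·(-1)·(-2)] = -6
L_2(-2) = (-1)·(-2)·(-4)/[(2)·(1)·(-1)] = 4
L_3(-2) = (-1)·(-2)·(-3)/[(3)·(2)·(1)] = -1
Sum: (-1)·(4) + 9·(-6) + 0 + 2·(-1) = -60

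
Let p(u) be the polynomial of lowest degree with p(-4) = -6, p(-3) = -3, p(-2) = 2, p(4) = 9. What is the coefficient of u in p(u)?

Build the Lagrange basis polynomials:
L_0(u) = (u + 3)(u + 2)(u - 4) / [-16] = -(1/16)u^3 - (1/16)u^2 + (7/8)u + 3/2
L_1(u) = (u + 4)(u + 2)(u - 4) / [7] = (1/7)u^3 + (2/7)u^2 - (16/7)u - 32/7
L_2(u) = (u + 4)(u + 3)(u - 4) / [-12] = -(1/12)u^3 - (1/4)u^2 + (4/3)u + 4
L_3(u) = (u + 4)(u + 3)(u + 2) / [336] = (1/336)u^3 + (3/112)u^2 + (13/168)u + 1/14
p(u) = (-6)·L_0 + (-3)·L_1 + 2·L_2 + 9·L_3
Only the coefficient of u is needed; take it from each L_i and combine:
(-6)·(7/8) + (-3)·(-16/7) + 2·(4/3) + 9·(13/168) = 835/168

835/168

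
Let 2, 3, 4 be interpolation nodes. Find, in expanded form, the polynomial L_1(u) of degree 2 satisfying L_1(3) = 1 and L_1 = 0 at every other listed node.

L_1(u) = -u^2 + 6u - 8

L_1(u) = (u - 2)(u - 4) / [(1)·(-1)]
       = (u^2 - 6u + 8) / (-1)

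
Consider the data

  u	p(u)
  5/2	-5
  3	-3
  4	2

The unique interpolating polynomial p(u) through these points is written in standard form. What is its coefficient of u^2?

2/3

The leading coefficient equals the top divided difference p[5/2,3,4].
p[5/2,3] = (-3 - (-5)) / (3 - 5/2) = 4
p[3,4] = (2 - (-3)) / (4 - 3) = 5
p[5/2,3,4] = (5 - 4) / (4 - 5/2) = 2/3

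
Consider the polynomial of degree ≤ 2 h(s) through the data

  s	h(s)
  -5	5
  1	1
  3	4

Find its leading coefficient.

13/48

The leading coefficient equals the top divided difference h[-5,1,3].
h[-5,1] = (1 - 5) / (1 - (-5)) = -2/3
h[1,3] = (4 - 1) / (3 - 1) = 3/2
h[-5,1,3] = (3/2 - (-2/3)) / (3 - (-5)) = 13/48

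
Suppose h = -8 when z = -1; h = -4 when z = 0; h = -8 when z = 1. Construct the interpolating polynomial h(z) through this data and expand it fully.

h(z) = -4z^2 - 4

Build the Lagrange basis polynomials:
L_0(z) = z(z - 1) / [2] = (1/2)z^2 - (1/2)z
L_1(z) = (z + 1)(z - 1) / [-1] = -z^2 + 1
L_2(z) = (z + 1)z / [2] = (1/2)z^2 + (1/2)z
h(z) = (-8)·L_0 + (-4)·L_1 + (-8)·L_2
  (-8)·L_0(z) = -4z^2 + 4z
  (-4)·L_1(z) = 4z^2 - 4
  (-8)·L_2(z) = -4z^2 - 4z
Adding term by term: -4z^2 - 4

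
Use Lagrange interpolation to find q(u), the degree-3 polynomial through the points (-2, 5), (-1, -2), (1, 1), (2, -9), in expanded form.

q(u) = -(5/3)u^3 - (1/2)u^2 + (19/6)u

Build the Lagrange basis polynomials:
L_0(u) = (u + 1)(u - 1)(u - 2) / [-12] = -(1/12)u^3 + (1/6)u^2 + (1/12)u - 1/6
L_1(u) = (u + 2)(u - 1)(u - 2) / [6] = (1/6)u^3 - (1/6)u^2 - (2/3)u + 2/3
L_2(u) = (u + 2)(u + 1)(u - 2) / [-6] = -(1/6)u^3 - (1/6)u^2 + (2/3)u + 2/3
L_3(u) = (u + 2)(u + 1)(u - 1) / [12] = (1/12)u^3 + (1/6)u^2 - (1/12)u - 1/6
q(u) = 5·L_0 + (-2)·L_1 + 1·L_2 + (-9)·L_3
  5·L_0(u) = -(5/12)u^3 + (5/6)u^2 + (5/12)u - 5/6
  (-2)·L_1(u) = -(1/3)u^3 + (1/3)u^2 + (4/3)u - 4/3
  1·L_2(u) = -(1/6)u^3 - (1/6)u^2 + (2/3)u + 2/3
  (-9)·L_3(u) = -(3/4)u^3 - (3/2)u^2 + (3/4)u + 3/2
Adding term by term: -(5/3)u^3 - (1/2)u^2 + (19/6)u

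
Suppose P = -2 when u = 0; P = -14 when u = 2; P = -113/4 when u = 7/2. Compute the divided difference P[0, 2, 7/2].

-1

P[0,2] = (-14 - (-2)) / (2 - 0) = -6
P[2,7/2] = (-113/4 - (-14)) / (7/2 - 2) = -19/2
P[0,2,7/2] = (-19/2 - (-6)) / (7/2 - 0) = -1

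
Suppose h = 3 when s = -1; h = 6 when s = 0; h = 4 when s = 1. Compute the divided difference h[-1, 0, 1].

h[-1,0] = (6 - 3) / (0 - (-1)) = 3
h[0,1] = (4 - 6) / (1 - 0) = -2
h[-1,0,1] = (-2 - 3) / (1 - (-1)) = -5/2

-5/2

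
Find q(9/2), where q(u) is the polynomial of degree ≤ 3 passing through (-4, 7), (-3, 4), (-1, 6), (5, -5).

Evaluate each Lagrange basis at u = 9/2:
L_0(9/2) = (15/2)·(11/2)·(-1/2)/[(-1)·(-3)·(-9)] = 55/72
L_1(9/2) = (17/2)·(11/2)·(-1/2)/[(1)·(-2)·(-8)] = -187/128
L_2(9/2) = (17/2)·(15/2)·(-1/2)/[(3)·(2)·(-6)] = 85/96
L_3(9/2) = (17/2)·(15/2)·(11/2)/[(9)·(8)·(6)] = 935/1152
Sum: 7·(55/72) + 4·(-187/128) + 6·(85/96) + (-5)·(935/1152) = 97/128

97/128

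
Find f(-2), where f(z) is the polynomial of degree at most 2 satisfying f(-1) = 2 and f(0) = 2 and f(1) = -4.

-4

Evaluate each Lagrange basis at z = -2:
L_0(-2) = (-2)·(-3)/[(-1)·(-2)] = 3
L_1(-2) = (-1)·(-3)/[(1)·(-1)] = -3
L_2(-2) = (-1)·(-2)/[(2)·(1)] = 1
Sum: 2·(3) + 2·(-3) + (-4)·(1) = -4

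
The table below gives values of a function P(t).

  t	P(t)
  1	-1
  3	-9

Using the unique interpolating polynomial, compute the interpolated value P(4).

-13

Evaluate each Lagrange basis at t = 4:
L_0(4) = (1)/[(-2)] = -1/2
L_1(4) = (3)/[(2)] = 3/2
Sum: (-1)·(-1/2) + (-9)·(3/2) = -13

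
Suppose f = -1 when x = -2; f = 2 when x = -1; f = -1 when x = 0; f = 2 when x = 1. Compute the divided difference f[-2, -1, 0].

f[-2,-1] = (2 - (-1)) / (-1 - (-2)) = 3
f[-1,0] = (-1 - 2) / (0 - (-1)) = -3
f[-2,-1,0] = (-3 - 3) / (0 - (-2)) = -3

-3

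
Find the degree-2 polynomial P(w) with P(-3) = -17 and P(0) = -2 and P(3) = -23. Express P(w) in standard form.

Build the Lagrange basis polynomials:
L_0(w) = w(w - 3) / [18] = (1/18)w^2 - (1/6)w
L_1(w) = (w + 3)(w - 3) / [-9] = -(1/9)w^2 + 1
L_2(w) = (w + 3)w / [18] = (1/18)w^2 + (1/6)w
P(w) = (-17)·L_0 + (-2)·L_1 + (-23)·L_2
  (-17)·L_0(w) = -(17/18)w^2 + (17/6)w
  (-2)·L_1(w) = (2/9)w^2 - 2
  (-23)·L_2(w) = -(23/18)w^2 - (23/6)w
Adding term by term: -2w^2 - w - 2

P(w) = -2w^2 - w - 2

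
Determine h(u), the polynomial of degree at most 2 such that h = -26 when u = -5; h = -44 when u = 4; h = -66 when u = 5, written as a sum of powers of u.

L_0(u) = (u - 4)(u - 5) / [90] = (1/90)u^2 - (1/10)u + 2/9
L_1(u) = (u + 5)(u - 5) / [-9] = -(1/9)u^2 + 25/9
L_2(u) = (u + 5)(u - 4) / [10] = (1/10)u^2 + (1/10)u - 2
h(u) = (-26)·L_0 + (-44)·L_1 + (-66)·L_2
  (-26)·L_0(u) = -(13/45)u^2 + (13/5)u - 52/9
  (-44)·L_1(u) = (44/9)u^2 - 1100/9
  (-66)·L_2(u) = -(33/5)u^2 - (33/5)u + 132
Adding term by term: -2u^2 - 4u + 4

h(u) = -2u^2 - 4u + 4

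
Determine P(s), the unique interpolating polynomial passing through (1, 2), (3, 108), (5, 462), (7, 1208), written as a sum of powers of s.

Newton's divided differences:
P[1,3] = (108 - 2) / (3 - 1) = 53
P[3,5] = (462 - 108) / (5 - 3) = 177
P[5,7] = (1208 - 462) / (7 - 5) = 373
P[1,3,5] = (177 - 53) / (5 - 1) = 31
P[3,5,7] = (373 - 177) / (7 - 3) = 49
P[1,3,5,7] = (49 - 31) / (7 - 1) = 3
P(s) = 2 + 53·(s - 1) + 31·(s - 1)(s - 3) + 3·(s - 1)(s - 3)(s - 5)
Expanding: P(s) = 3s^3 + 4s^2 - 2s - 3

P(s) = 3s^3 + 4s^2 - 2s - 3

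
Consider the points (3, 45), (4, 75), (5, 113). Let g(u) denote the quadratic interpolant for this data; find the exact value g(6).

Evaluate each Lagrange basis at u = 6:
L_0(6) = (2)·(1)/[(-1)·(-2)] = 1
L_1(6) = (3)·(1)/[(1)·(-1)] = -3
L_2(6) = (3)·(2)/[(2)·(1)] = 3
Sum: 45·(1) + 75·(-3) + 113·(3) = 159

159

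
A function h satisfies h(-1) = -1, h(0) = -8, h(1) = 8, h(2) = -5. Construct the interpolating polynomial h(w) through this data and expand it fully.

L_0(w) = w(w - 1)(w - 2) / [-6] = -(1/6)w^3 + (1/2)w^2 - (1/3)w
L_1(w) = (w + 1)(w - 1)(w - 2) / [2] = (1/2)w^3 - w^2 - (1/2)w + 1
L_2(w) = (w + 1)w(w - 2) / [-2] = -(1/2)w^3 + (1/2)w^2 + w
L_3(w) = (w + 1)w(w - 1) / [6] = (1/6)w^3 - (1/6)w
h(w) = (-1)·L_0 + (-8)·L_1 + 8·L_2 + (-5)·L_3
  (-1)·L_0(w) = (1/6)w^3 - (1/2)w^2 + (1/3)w
  (-8)·L_1(w) = -4w^3 + 8w^2 + 4w - 8
  8·L_2(w) = -4w^3 + 4w^2 + 8w
  (-5)·L_3(w) = -(5/6)w^3 + (5/6)w
Adding term by term: -(26/3)w^3 + (23/2)w^2 + (79/6)w - 8

h(w) = -(26/3)w^3 + (23/2)w^2 + (79/6)w - 8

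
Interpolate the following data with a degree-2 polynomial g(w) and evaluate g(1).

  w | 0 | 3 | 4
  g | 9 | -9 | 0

-9/2

Evaluate each Lagrange basis at w = 1:
L_0(1) = (-2)·(-3)/[(-3)·(-4)] = 1/2
L_1(1) = (1)·(-3)/[(3)·(-1)] = 1
L_2(1) = (1)·(-2)/[(4)·(1)] = -1/2
Sum: 9·(1/2) + (-9)·(1) + 0 = -9/2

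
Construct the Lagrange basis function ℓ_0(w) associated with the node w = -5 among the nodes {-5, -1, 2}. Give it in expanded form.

ℓ_0(w) = (w + 1)(w - 2) / [(-4)·(-7)]
       = (w^2 - w - 2) / (28)

ℓ_0(w) = (1/28)w^2 - (1/28)w - 1/14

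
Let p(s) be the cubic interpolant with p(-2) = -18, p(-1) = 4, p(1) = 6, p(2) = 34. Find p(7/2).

Evaluate each Lagrange basis at s = 7/2:
L_0(7/2) = (9/2)·(5/2)·(3/2)/[(-1)·(-3)·(-4)] = -45/32
L_1(7/2) = (11/2)·(5/2)·(3/2)/[(1)·(-2)·(-3)] = 55/16
L_2(7/2) = (11/2)·(9/2)·(3/2)/[(3)·(2)·(-1)] = -99/16
L_3(7/2) = (11/2)·(9/2)·(5/2)/[(4)·(3)·(1)] = 165/32
Sum: (-18)·(-45/32) + 4·(55/16) + 6·(-99/16) + 34·(165/32) = 709/4

709/4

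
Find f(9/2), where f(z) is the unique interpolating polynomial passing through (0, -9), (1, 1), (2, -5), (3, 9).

Using Newton's divided-difference form:
f[0,1] = (1 - (-9)) / (1 - 0) = 10
f[1,2] = (-5 - 1) / (2 - 1) = -6
f[2,3] = (9 - (-5)) / (3 - 2) = 14
f[0,1,2] = (-6 - 10) / (2 - 0) = -8
f[1,2,3] = (14 - (-6)) / (3 - 1) = 10
f[0,1,2,3] = (10 - (-8)) / (3 - 0) = 6
f(9/2) = -9 + 10·(9/2) + (-8)·(9/2)·(7/2) + 6·(9/2)·(7/2)·(5/2) = 585/4

585/4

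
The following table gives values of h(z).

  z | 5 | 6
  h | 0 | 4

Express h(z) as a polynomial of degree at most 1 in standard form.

h(z) = 4z - 20

Build the Lagrange basis polynomials:
L_0(z) = (z - 6) / [-1] = -z + 6
L_1(z) = (z - 5) / [1] = z - 5
h(z) = 0·L_0 + 4·L_1
  0·L_0(z) = 0
  4·L_1(z) = 4z - 20
Adding term by term: 4z - 20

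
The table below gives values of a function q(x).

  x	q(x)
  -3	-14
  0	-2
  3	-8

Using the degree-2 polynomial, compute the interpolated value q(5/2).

Evaluate each Lagrange basis at x = 5/2:
L_0(5/2) = (5/2)·(-1/2)/[(-3)·(-6)] = -5/72
L_1(5/2) = (11/2)·(-1/2)/[(3)·(-3)] = 11/36
L_2(5/2) = (11/2)·(5/2)/[(6)·(3)] = 55/72
Sum: (-14)·(-5/72) + (-2)·(11/36) + (-8)·(55/72) = -23/4

-23/4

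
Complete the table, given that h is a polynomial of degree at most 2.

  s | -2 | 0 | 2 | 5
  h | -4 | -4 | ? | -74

-20

The 3 known values determine h uniquely (degree ≤ 2).
Evaluate each Lagrange basis at s = 2:
L_0(2) = (2)·(-3)/[(-2)·(-7)] = -3/7
L_1(2) = (4)·(-3)/[(2)·(-5)] = 6/5
L_2(2) = (4)·(2)/[(7)·(5)] = 8/35
Sum: (-4)·(-3/7) + (-4)·(6/5) + (-74)·(8/35) = -20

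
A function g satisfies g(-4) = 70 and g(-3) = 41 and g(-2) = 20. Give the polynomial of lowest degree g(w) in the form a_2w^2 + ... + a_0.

Build the Lagrange basis polynomials:
L_0(w) = (w + 3)(w + 2) / [2] = (1/2)w^2 + (5/2)w + 3
L_1(w) = (w + 4)(w + 2) / [-1] = -w^2 - 6w - 8
L_2(w) = (w + 4)(w + 3) / [2] = (1/2)w^2 + (7/2)w + 6
g(w) = 70·L_0 + 41·L_1 + 20·L_2
  70·L_0(w) = 35w^2 + 175w + 210
  41·L_1(w) = -41w^2 - 246w - 328
  20·L_2(w) = 10w^2 + 70w + 120
Adding term by term: 4w^2 - w + 2

g(w) = 4w^2 - w + 2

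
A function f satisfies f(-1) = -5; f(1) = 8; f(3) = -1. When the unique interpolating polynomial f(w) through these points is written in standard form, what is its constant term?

17/4

Build the Lagrange basis polynomials:
L_0(w) = (w - 1)(w - 3) / [8] = (1/8)w^2 - (1/2)w + 3/8
L_1(w) = (w + 1)(w - 3) / [-4] = -(1/4)w^2 + (1/2)w + 3/4
L_2(w) = (w + 1)(w - 1) / [8] = (1/8)w^2 - 1/8
f(w) = (-5)·L_0 + 8·L_1 + (-1)·L_2
Only the constant term is needed; take it from each L_i and combine:
(-5)·(3/8) + 8·(3/4) + (-1)·(-1/8) = 17/4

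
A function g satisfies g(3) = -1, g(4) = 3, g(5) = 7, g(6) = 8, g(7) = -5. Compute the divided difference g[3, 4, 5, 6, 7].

-1/3

g[3,4] = (3 - (-1)) / (4 - 3) = 4
g[4,5] = (7 - 3) / (5 - 4) = 4
g[5,6] = (8 - 7) / (6 - 5) = 1
g[6,7] = (-5 - 8) / (7 - 6) = -13
g[3,4,5] = (4 - 4) / (5 - 3) = 0
g[4,5,6] = (1 - 4) / (6 - 4) = -3/2
g[5,6,7] = (-13 - 1) / (7 - 5) = -7
g[3,4,5,6] = (-3/2 - 0) / (6 - 3) = -1/2
g[4,5,6,7] = (-7 - (-3/2)) / (7 - 4) = -11/6
g[3,4,5,6,7] = (-11/6 - (-1/2)) / (7 - 3) = -1/3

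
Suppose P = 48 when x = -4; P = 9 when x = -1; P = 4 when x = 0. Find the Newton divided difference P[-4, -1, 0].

2

P[-4,-1] = (9 - 48) / (-1 - (-4)) = -13
P[-1,0] = (4 - 9) / (0 - (-1)) = -5
P[-4,-1,0] = (-5 - (-13)) / (0 - (-4)) = 2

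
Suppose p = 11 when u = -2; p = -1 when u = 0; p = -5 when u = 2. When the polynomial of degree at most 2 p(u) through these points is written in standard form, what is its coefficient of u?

-4

L_0(u) = u(u - 2) / [8] = (1/8)u^2 - (1/4)u
L_1(u) = (u + 2)(u - 2) / [-4] = -(1/4)u^2 + 1
L_2(u) = (u + 2)u / [8] = (1/8)u^2 + (1/4)u
p(u) = 11·L_0 + (-1)·L_1 + (-5)·L_2
Only the coefficient of u is needed; take it from each L_i and combine:
11·(-1/4) + (-1)·(0) + (-5)·(1/4) = -4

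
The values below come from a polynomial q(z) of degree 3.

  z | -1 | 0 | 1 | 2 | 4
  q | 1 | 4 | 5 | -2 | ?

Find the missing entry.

The 4 known values determine q uniquely (degree ≤ 3).
Evaluate each Lagrange basis at z = 4:
L_0(4) = (4)·(3)·(2)/[(-1)·(-2)·(-3)] = -4
L_1(4) = (5)·(3)·(2)/[(1)·(-1)·(-2)] = 15
L_2(4) = (5)·(4)·(2)/[(2)·(1)·(-1)] = -20
L_3(4) = (5)·(4)·(3)/[(3)·(2)·(1)] = 10
Sum: 1·(-4) + 4·(15) + 5·(-20) + (-2)·(10) = -64

-64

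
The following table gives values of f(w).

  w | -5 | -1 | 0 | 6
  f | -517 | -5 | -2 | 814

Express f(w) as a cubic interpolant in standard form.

Newton's divided differences:
f[-5,-1] = (-5 - (-517)) / (-1 - (-5)) = 128
f[-1,0] = (-2 - (-5)) / (0 - (-1)) = 3
f[0,6] = (814 - (-2)) / (6 - 0) = 136
f[-5,-1,0] = (3 - 128) / (0 - (-5)) = -25
f[-1,0,6] = (136 - 3) / (6 - (-1)) = 19
f[-5,-1,0,6] = (19 - (-25)) / (6 - (-5)) = 4
f(w) = -517 + 128·(w + 5) + (-25)·(w + 5)(w + 1) + 4·(w + 5)(w + 1)w
Expanding: f(w) = 4w^3 - w^2 - 2w - 2

f(w) = 4w^3 - w^2 - 2w - 2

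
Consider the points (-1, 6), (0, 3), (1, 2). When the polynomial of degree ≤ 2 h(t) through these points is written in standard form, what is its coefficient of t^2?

Build the Lagrange basis polynomials:
L_0(t) = t(t - 1) / [2] = (1/2)t^2 - (1/2)t
L_1(t) = (t + 1)(t - 1) / [-1] = -t^2 + 1
L_2(t) = (t + 1)t / [2] = (1/2)t^2 + (1/2)t
h(t) = 6·L_0 + 3·L_1 + 2·L_2
Only the coefficient of t^2 is needed; take it from each L_i and combine:
6·(1/2) + 3·(-1) + 2·(1/2) = 1

1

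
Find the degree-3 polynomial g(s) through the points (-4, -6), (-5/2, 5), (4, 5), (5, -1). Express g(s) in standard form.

L_0(s) = (s + 5/2)(s - 4)(s - 5) / [-108] = -(1/108)s^3 + (13/216)s^2 + (5/216)s - 25/54
L_1(s) = (s + 4)(s - 4)(s - 5) / [585/8] = (8/585)s^3 - (8/117)s^2 - (128/585)s + 128/117
L_2(s) = (s + 4)(s + 5/2)(s - 5) / [-52] = -(1/52)s^3 - (3/104)s^2 + (45/104)s + 25/26
L_3(s) = (s + 4)(s + 5/2)(s - 4) / [135/2] = (2/135)s^3 + (1/27)s^2 - (32/135)s - 16/27
g(s) = (-6)·L_0 + 5·L_1 + 5·L_2 + (-1)·L_3
  (-6)·L_0(s) = (1/18)s^3 - (13/36)s^2 - (5/36)s + 25/9
  5·L_1(s) = (8/117)s^3 - (40/117)s^2 - (128/117)s + 640/117
  5·L_2(s) = -(5/52)s^3 - (15/104)s^2 + (225/104)s + 125/26
  (-1)·L_3(s) = -(2/135)s^3 - (1/27)s^2 + (32/135)s + 16/27
Adding term by term: (7/540)s^3 - (191/216)s^2 + (1261/1080)s + 737/54

g(s) = (7/540)s^3 - (191/216)s^2 + (1261/1080)s + 737/54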